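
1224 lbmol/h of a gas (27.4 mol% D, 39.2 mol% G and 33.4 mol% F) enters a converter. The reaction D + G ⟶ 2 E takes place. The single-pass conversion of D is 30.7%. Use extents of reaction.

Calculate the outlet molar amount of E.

206 lbmol/h

D reacted = 0.307 × 335.4 = 103 lbmol/h; ν_D = −1, so ξ = 103/1 = 103 lbmol/h.
Outlet amounts (n = n₀ + ν ξ):
  D: 335.4 − 1(103) = 232.4
  G: 479.8 − 1(103) = 376.8
  E: 0 + 2(103) = 205.9
  F: 408.8 (inert)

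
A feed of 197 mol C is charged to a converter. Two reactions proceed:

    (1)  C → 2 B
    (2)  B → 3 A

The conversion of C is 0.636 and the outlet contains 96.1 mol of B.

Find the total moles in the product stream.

631 mol

Conversion of C: C consumed = 1ξ₁ = 0.636 × 197 → ξ₁ = 125.3 mol.
B balance: n_B = 0 + 2ξ₁ − 1ξ₂ = 96.1 → ξ₂ = (2·125.3 − 96.1)/1 = 154.5 mol.
Outlet amounts (n = n₀ + Σ ν·ξ):
  C: 197 − 1(125.3) = 71.71
  B: 0 + 2(125.3) − 1(154.5) = 96.1
  A: 0 + 3(154.5) = 463.5
Total out = 71.71 + 96.1 + 463.5 = 631.3 mol.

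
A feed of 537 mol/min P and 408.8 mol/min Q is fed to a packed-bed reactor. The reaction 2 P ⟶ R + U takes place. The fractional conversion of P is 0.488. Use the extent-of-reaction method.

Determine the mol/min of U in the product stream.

131 mol/min

P reacted = 0.488 × 537 = 262.1 mol/min; ν_P = −2, so ξ = 262.1/2 = 131 mol/min.
Outlet amounts (n = n₀ + ν ξ):
  P: 537 − 2(131) = 274.9
  R: 0 + 1(131) = 131
  U: 0 + 1(131) = 131
  Q: 408.8 (inert)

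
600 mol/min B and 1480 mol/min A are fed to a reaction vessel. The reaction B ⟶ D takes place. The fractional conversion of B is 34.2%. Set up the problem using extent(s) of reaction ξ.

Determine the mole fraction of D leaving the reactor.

B reacted = 0.342 × 600 = 205.2 mol/min; ν_B = −1, so ξ = 205.2/1 = 205.2 mol/min.
Outlet amounts (n = n₀ + ν ξ):
  B: 600 − 1(205.2) = 394.8
  D: 0 + 1(205.2) = 205.2
  A: 1480 (inert)
Total out = 2080 mol/min; y_D = 205.2 / 2080 = 0.09865.

0.0987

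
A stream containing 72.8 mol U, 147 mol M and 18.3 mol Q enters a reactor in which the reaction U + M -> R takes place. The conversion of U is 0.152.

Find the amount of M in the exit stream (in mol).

U reacted = 0.152 × 72.8 = 11.07 mol; ν_U = −1, so ξ = 11.07/1 = 11.07 mol.
Outlet amounts (n = n₀ + ν ξ):
  U: 72.8 − 1(11.07) = 61.73
  M: 147 − 1(11.07) = 135.9
  R: 0 + 1(11.07) = 11.07
  Q: 18.3 (inert)

136 mol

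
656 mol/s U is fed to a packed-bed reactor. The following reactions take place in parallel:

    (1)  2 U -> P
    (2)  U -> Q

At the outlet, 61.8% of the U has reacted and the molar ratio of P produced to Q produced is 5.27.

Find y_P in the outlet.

0.393

Conversion of U: U consumed = 0.618 × 656 = 405.4 mol/s = 2ξ₁ + 1ξ₂.
Selectivity: 1ξ₁ / (1ξ₂) = 5.27 → ξ₁ = 5.27 ξ₂.
Substitute: (2·5.27 + 1) ξ₂ = 405.4 → ξ₂ = 35.13 mol/s, ξ₁ = 185.1 mol/s.
Outlet amounts (n = n₀ + Σ ν·ξ):
  U: 656 − 2(185.1) − 1(35.13) = 250.6
  P: 0 + 1(185.1) = 185.1
  Q: 0 + 1(35.13) = 35.13
Total out = 470.9 mol/s; y_P = 185.1 / 470.9 = 0.3932.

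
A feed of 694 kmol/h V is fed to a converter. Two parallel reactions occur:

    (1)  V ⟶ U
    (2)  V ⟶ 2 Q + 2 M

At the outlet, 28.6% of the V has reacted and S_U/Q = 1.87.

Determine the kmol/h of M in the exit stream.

Conversion of V: V consumed = 0.286 × 694 = 198.5 kmol/h = 1ξ₁ + 1ξ₂.
Selectivity: 1ξ₁ / (2ξ₂) = 1.87 → ξ₁ = 3.74 ξ₂.
Substitute: (1·3.74 + 1) ξ₂ = 198.5 → ξ₂ = 41.87 kmol/h, ξ₁ = 156.6 kmol/h.
Outlet amounts (n = n₀ + Σ ν·ξ):
  V: 694 − 1(156.6) − 1(41.87) = 495.5
  U: 0 + 1(156.6) = 156.6
  Q: 0 + 2(41.87) = 83.75
  M: 0 + 2(41.87) = 83.75

83.7 kmol/h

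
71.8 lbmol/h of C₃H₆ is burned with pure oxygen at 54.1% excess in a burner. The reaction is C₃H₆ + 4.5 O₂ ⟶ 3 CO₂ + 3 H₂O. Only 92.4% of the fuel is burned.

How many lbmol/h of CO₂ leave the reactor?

Stoichiometric O₂ = 4.5 × 71.8 = 323.1 lbmol/h; O₂ fed = 323.1 × 1.541 = 497.9 lbmol/h.
Fuel reacted = 0.924 × 71.8 → ξ = 66.34 lbmol/h.
Outlet (n = n₀ + ν ξ):
  C₃H₆: 71.8 − 1(66.34) = 5.457
  O₂: 497.9 − 4.5(66.34) = 199.4
  CO₂: 0 + 3(66.34) = 199
  H₂O: 0 + 3(66.34) = 199

199 lbmol/h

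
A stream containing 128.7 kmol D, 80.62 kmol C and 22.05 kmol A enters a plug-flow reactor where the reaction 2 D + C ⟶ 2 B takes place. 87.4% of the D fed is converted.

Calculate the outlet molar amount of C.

D reacted = 0.874 × 128.7 = 112.5 kmol; ν_D = −2, so ξ = 112.5/2 = 56.24 kmol.
Outlet amounts (n = n₀ + ν ξ):
  D: 128.7 − 2(56.24) = 16.22
  C: 80.62 − 1(56.24) = 24.38
  B: 0 + 2(56.24) = 112.5
  A: 22.05 (inert)

24.4 kmol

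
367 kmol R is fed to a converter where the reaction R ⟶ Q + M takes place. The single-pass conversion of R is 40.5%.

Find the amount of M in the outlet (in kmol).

R reacted = 0.405 × 367 = 148.6 kmol; ν_R = −1, so ξ = 148.6/1 = 148.6 kmol.
Outlet amounts (n = n₀ + ν ξ):
  R: 367 − 1(148.6) = 218.4
  Q: 0 + 1(148.6) = 148.6
  M: 0 + 1(148.6) = 148.6

149 kmol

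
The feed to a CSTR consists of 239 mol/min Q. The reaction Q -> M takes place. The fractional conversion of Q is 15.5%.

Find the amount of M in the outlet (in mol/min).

37 mol/min

Q reacted = 0.155 × 239 = 37.05 mol/min; ν_Q = −1, so ξ = 37.05/1 = 37.05 mol/min.
Outlet amounts (n = n₀ + ν ξ):
  Q: 239 − 1(37.05) = 202
  M: 0 + 1(37.05) = 37.05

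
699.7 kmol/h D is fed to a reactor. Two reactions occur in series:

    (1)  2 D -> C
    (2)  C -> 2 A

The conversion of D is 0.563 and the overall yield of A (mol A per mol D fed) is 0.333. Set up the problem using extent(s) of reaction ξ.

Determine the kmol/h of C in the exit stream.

Conversion of D: D consumed = 2ξ₁ = 0.563 × 699.7 → ξ₁ = 197 kmol/h.
Yield of A: 2ξ₂ / 699.7 = 0.333 → ξ₂ = 116.5 kmol/h.
Outlet amounts (n = n₀ + Σ ν·ξ):
  D: 699.7 − 2(197) = 305.8
  C: 0 + 1(197) − 1(116.5) = 80.47
  A: 0 + 2(116.5) = 233

80.5 kmol/h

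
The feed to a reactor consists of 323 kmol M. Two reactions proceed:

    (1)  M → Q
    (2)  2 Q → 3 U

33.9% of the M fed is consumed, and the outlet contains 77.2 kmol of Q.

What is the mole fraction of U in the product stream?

Conversion of M: M consumed = 1ξ₁ = 0.339 × 323 → ξ₁ = 109.5 kmol.
Q balance: n_Q = 0 + 1ξ₁ − 2ξ₂ = 77.2 → ξ₂ = (1·109.5 − 77.2)/2 = 16.15 kmol.
Outlet amounts (n = n₀ + Σ ν·ξ):
  M: 323 − 1(109.5) = 213.5
  Q: 0 + 1(109.5) − 2(16.15) = 77.2
  U: 0 + 3(16.15) = 48.45
Total out = 339.1 kmol; y_U = 48.45 / 339.1 = 0.1428.

0.143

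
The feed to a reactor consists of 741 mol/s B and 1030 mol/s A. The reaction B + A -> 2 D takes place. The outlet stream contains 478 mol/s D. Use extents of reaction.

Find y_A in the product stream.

0.447

For D: n = n₀ + 2ξ → 478 = 0 + 2ξ, giving ξ = 239 mol/s.
Outlet amounts (n = n₀ + ν ξ):
  B: 741 − 1(239) = 502
  A: 1030 − 1(239) = 791
  D: 0 + 2(239) = 478
Total out = 1771 mol/s; y_A = 791 / 1771 = 0.4466.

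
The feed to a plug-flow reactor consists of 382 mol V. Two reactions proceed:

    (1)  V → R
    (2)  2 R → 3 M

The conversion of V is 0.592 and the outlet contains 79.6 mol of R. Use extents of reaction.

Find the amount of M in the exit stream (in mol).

220 mol

Conversion of V: V consumed = 1ξ₁ = 0.592 × 382 → ξ₁ = 226.1 mol.
R balance: n_R = 0 + 1ξ₁ − 2ξ₂ = 79.6 → ξ₂ = (1·226.1 − 79.6)/2 = 73.27 mol.
Outlet amounts (n = n₀ + Σ ν·ξ):
  V: 382 − 1(226.1) = 155.9
  R: 0 + 1(226.1) − 2(73.27) = 79.6
  M: 0 + 3(73.27) = 219.8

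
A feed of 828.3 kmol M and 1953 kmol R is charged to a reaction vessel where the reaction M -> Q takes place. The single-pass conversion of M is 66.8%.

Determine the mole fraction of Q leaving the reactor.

0.199

M reacted = 0.668 × 828.3 = 553.3 kmol; ν_M = −1, so ξ = 553.3/1 = 553.3 kmol.
Outlet amounts (n = n₀ + ν ξ):
  M: 828.3 − 1(553.3) = 275
  Q: 0 + 1(553.3) = 553.3
  R: 1953 (inert)
Total out = 2781 kmol; y_Q = 553.3 / 2781 = 0.1989.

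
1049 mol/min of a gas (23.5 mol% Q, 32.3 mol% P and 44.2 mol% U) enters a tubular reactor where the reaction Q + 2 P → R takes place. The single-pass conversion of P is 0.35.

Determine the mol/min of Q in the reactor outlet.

187 mol/min

P reacted = 0.35 × 338.8 = 118.6 mol/min; ν_P = −2, so ξ = 118.6/2 = 59.29 mol/min.
Outlet amounts (n = n₀ + ν ξ):
  Q: 246.5 − 1(59.29) = 187.2
  P: 338.8 − 2(59.29) = 220.2
  R: 0 + 1(59.29) = 59.29
  U: 463.7 (inert)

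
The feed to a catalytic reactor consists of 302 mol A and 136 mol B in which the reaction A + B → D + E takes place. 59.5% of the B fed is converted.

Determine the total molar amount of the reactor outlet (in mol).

438 mol

B reacted = 0.595 × 136 = 80.92 mol; ν_B = −1, so ξ = 80.92/1 = 80.92 mol.
Outlet amounts (n = n₀ + ν ξ):
  A: 302 − 1(80.92) = 221.1
  B: 136 − 1(80.92) = 55.08
  D: 0 + 1(80.92) = 80.92
  E: 0 + 1(80.92) = 80.92
Total out = 221.1 + 55.08 + 80.92 + 80.92 = 438 mol.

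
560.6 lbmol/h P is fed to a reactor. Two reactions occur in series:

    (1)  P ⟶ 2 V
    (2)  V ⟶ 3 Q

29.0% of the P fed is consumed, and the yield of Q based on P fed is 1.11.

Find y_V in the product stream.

0.103

Conversion of P: P consumed = 1ξ₁ = 0.29 × 560.6 → ξ₁ = 162.6 lbmol/h.
Yield of Q: 3ξ₂ / 560.6 = 1.11 → ξ₂ = 207.4 lbmol/h.
Outlet amounts (n = n₀ + Σ ν·ξ):
  P: 560.6 − 1(162.6) = 398
  V: 0 + 2(162.6) − 1(207.4) = 117.7
  Q: 0 + 3(207.4) = 622.3
Total out = 1138 lbmol/h; y_V = 117.7 / 1138 = 0.1034.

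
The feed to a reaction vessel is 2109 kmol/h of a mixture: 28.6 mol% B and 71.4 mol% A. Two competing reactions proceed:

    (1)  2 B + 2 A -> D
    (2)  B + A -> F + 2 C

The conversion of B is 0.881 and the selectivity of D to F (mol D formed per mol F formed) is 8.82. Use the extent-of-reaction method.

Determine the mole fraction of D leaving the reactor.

Conversion of B: B consumed = 0.881 × 603.2 = 531.4 kmol/h = 2ξ₁ + 1ξ₂.
Selectivity: 1ξ₁ / (1ξ₂) = 8.82 → ξ₁ = 8.82 ξ₂.
Substitute: (2·8.82 + 1) ξ₂ = 531.4 → ξ₂ = 28.51 kmol/h, ξ₁ = 251.4 kmol/h.
Outlet amounts (n = n₀ + Σ ν·ξ):
  B: 603.2 − 2(251.4) − 1(28.51) = 71.78
  A: 1506 − 2(251.4) − 1(28.51) = 974.4
  D: 0 + 1(251.4) = 251.4
  F: 0 + 1(28.51) = 28.51
  C: 0 + 2(28.51) = 57.02
Total out = 1383 kmol/h; y_D = 251.4 / 1383 = 0.1818.

0.182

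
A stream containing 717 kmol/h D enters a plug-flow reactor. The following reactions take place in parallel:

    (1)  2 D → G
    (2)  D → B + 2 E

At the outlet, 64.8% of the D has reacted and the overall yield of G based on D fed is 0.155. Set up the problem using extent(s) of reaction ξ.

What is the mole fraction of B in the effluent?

Yield of G: 1ξ₁ / 717 = 0.155 → ξ₁ = 111.1 kmol/h.
Conversion of D: 2ξ₁ + 1ξ₂ = 0.648 × 717 = 464.6 → ξ₂ = 242.3 kmol/h.
Outlet amounts (n = n₀ + Σ ν·ξ):
  D: 717 − 2(111.1) − 1(242.3) = 252.4
  G: 0 + 1(111.1) = 111.1
  B: 0 + 1(242.3) = 242.3
  E: 0 + 2(242.3) = 484.7
Total out = 1091 kmol/h; y_B = 242.3 / 1091 = 0.2222.

0.222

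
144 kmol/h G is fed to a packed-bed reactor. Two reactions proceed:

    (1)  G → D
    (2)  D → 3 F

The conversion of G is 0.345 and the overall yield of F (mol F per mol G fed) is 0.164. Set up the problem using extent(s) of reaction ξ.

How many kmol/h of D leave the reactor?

Conversion of G: G consumed = 1ξ₁ = 0.345 × 144 → ξ₁ = 49.68 kmol/h.
Yield of F: 3ξ₂ / 144 = 0.164 → ξ₂ = 7.872 kmol/h.
Outlet amounts (n = n₀ + Σ ν·ξ):
  G: 144 − 1(49.68) = 94.32
  D: 0 + 1(49.68) − 1(7.872) = 41.81
  F: 0 + 3(7.872) = 23.62

41.8 kmol/h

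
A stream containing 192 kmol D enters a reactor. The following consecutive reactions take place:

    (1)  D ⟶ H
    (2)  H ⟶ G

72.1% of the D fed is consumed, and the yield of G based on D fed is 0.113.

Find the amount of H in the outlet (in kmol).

117 kmol

Conversion of D: D consumed = 1ξ₁ = 0.721 × 192 → ξ₁ = 138.4 kmol.
Yield of G: 1ξ₂ / 192 = 0.113 → ξ₂ = 21.7 kmol.
Outlet amounts (n = n₀ + Σ ν·ξ):
  D: 192 − 1(138.4) = 53.57
  H: 0 + 1(138.4) − 1(21.7) = 116.7
  G: 0 + 1(21.7) = 21.7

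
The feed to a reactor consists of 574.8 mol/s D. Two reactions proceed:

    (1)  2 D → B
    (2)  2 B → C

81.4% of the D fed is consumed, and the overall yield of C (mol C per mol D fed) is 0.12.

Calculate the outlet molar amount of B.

96 mol/s

Conversion of D: D consumed = 2ξ₁ = 0.814 × 574.8 → ξ₁ = 233.9 mol/s.
Yield of C: 1ξ₂ / 574.8 = 0.12 → ξ₂ = 68.98 mol/s.
Outlet amounts (n = n₀ + Σ ν·ξ):
  D: 574.8 − 2(233.9) = 106.9
  B: 0 + 1(233.9) − 2(68.98) = 95.99
  C: 0 + 1(68.98) = 68.98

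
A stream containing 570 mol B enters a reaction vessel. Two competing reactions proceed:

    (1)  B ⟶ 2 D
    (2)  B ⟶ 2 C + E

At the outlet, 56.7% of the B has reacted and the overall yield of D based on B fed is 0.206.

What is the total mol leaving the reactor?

Yield of D: 2ξ₁ / 570 = 0.206 → ξ₁ = 58.71 mol.
Conversion of B: 1ξ₁ + 1ξ₂ = 0.567 × 570 = 323.2 → ξ₂ = 264.5 mol.
Outlet amounts (n = n₀ + Σ ν·ξ):
  B: 570 − 1(58.71) − 1(264.5) = 246.8
  D: 0 + 2(58.71) = 117.4
  C: 0 + 2(264.5) = 529
  E: 0 + 1(264.5) = 264.5
Total out = 246.8 + 117.4 + 529 + 264.5 = 1158 mol.

1160 mol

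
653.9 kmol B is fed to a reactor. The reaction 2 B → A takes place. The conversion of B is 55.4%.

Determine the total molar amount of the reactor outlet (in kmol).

B reacted = 0.554 × 653.9 = 362.3 kmol; ν_B = −2, so ξ = 362.3/2 = 181.1 kmol.
Outlet amounts (n = n₀ + ν ξ):
  B: 653.9 − 2(181.1) = 291.6
  A: 0 + 1(181.1) = 181.1
Total out = 291.6 + 181.1 = 472.8 kmol.

473 kmol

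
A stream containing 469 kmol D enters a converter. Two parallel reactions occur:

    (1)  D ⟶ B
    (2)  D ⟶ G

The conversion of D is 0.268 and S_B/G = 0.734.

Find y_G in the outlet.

0.155

Conversion of D: D consumed = 0.268 × 469 = 125.7 kmol = 1ξ₁ + 1ξ₂.
Selectivity: 1ξ₁ / (1ξ₂) = 0.734 → ξ₁ = 0.734 ξ₂.
Substitute: (1·0.734 + 1) ξ₂ = 125.7 → ξ₂ = 72.49 kmol, ξ₁ = 53.21 kmol.
Outlet amounts (n = n₀ + Σ ν·ξ):
  D: 469 − 1(53.21) − 1(72.49) = 343.3
  B: 0 + 1(53.21) = 53.21
  G: 0 + 1(72.49) = 72.49
Total out = 469 kmol; y_G = 72.49 / 469 = 0.1546.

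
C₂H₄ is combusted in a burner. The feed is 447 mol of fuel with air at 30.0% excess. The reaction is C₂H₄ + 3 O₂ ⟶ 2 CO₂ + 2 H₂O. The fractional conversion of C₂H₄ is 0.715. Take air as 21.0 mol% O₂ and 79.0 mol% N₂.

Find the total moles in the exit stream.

Stoichiometric O₂ = 3 × 447 = 1341 mol; O₂ fed = 1341 × 1.300 = 1743 mol.
N₂ fed = 1743 × 79/21 = 6558 mol.
Fuel reacted = 0.715 × 447 → ξ = 319.6 mol.
Outlet (n = n₀ + ν ξ):
  C₂H₄: 447 − 1(319.6) = 127.4
  O₂: 1743 − 3(319.6) = 784.5
  N₂: 6558 (inert)
  CO₂: 0 + 2(319.6) = 639.2
  H₂O: 0 + 2(319.6) = 639.2
Total out = 127.4 + 784.5 + 6558 + 639.2 + 639.2 = 8748 mol.

8750 mol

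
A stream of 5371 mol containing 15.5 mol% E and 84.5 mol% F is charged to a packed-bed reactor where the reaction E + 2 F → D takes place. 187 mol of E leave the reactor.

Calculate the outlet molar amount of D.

646 mol

For E: n = n₀ − 1ξ → 187 = 832.5 − 1ξ, giving ξ = 645.5 mol.
Outlet amounts (n = n₀ + ν ξ):
  E: 832.5 − 1(645.5) = 187
  F: 4538 − 2(645.5) = 3247
  D: 0 + 1(645.5) = 645.5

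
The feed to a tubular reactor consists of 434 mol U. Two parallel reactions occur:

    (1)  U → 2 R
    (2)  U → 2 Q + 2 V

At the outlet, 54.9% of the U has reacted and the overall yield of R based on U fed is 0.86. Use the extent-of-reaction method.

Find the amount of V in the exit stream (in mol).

Yield of R: 2ξ₁ / 434 = 0.86 → ξ₁ = 186.6 mol.
Conversion of U: 1ξ₁ + 1ξ₂ = 0.549 × 434 = 238.3 → ξ₂ = 51.65 mol.
Outlet amounts (n = n₀ + Σ ν·ξ):
  U: 434 − 1(186.6) − 1(51.65) = 195.7
  R: 0 + 2(186.6) = 373.2
  Q: 0 + 2(51.65) = 103.3
  V: 0 + 2(51.65) = 103.3

103 mol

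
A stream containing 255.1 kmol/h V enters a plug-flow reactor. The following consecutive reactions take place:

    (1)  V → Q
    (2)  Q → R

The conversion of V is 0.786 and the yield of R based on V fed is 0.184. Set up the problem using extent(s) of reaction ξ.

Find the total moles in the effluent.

255 kmol/h

Conversion of V: V consumed = 1ξ₁ = 0.786 × 255.1 → ξ₁ = 200.5 kmol/h.
Yield of R: 1ξ₂ / 255.1 = 0.184 → ξ₂ = 46.94 kmol/h.
Outlet amounts (n = n₀ + Σ ν·ξ):
  V: 255.1 − 1(200.5) = 54.59
  Q: 0 + 1(200.5) − 1(46.94) = 153.6
  R: 0 + 1(46.94) = 46.94
Total out = 54.59 + 153.6 + 46.94 = 255.1 kmol/h.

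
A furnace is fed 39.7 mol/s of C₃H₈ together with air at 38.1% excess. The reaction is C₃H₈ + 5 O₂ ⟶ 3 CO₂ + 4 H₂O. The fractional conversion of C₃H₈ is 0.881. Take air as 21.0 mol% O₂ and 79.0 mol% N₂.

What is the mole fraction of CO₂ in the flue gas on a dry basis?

0.0846

Stoichiometric O₂ = 5 × 39.7 = 198.5 mol/s; O₂ fed = 198.5 × 1.381 = 274.1 mol/s.
N₂ fed = 274.1 × 79/21 = 1031 mol/s.
Fuel reacted = 0.881 × 39.7 → ξ = 34.98 mol/s.
Outlet (n = n₀ + ν ξ):
  C₃H₈: 39.7 − 1(34.98) = 4.724
  O₂: 274.1 − 5(34.98) = 99.25
  N₂: 1031 (inert)
  CO₂: 0 + 3(34.98) = 104.9
  H₂O: 0 + 4(34.98) = 139.9
Dry total = 1240 mol/s; y_CO₂ (dry) = 104.9 / 1240 = 0.08461.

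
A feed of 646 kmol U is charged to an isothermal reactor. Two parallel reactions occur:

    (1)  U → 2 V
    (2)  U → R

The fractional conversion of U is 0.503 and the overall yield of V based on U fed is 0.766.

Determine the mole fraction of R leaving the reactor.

Yield of V: 2ξ₁ / 646 = 0.766 → ξ₁ = 247.4 kmol.
Conversion of U: 1ξ₁ + 1ξ₂ = 0.503 × 646 = 324.9 → ξ₂ = 77.52 kmol.
Outlet amounts (n = n₀ + Σ ν·ξ):
  U: 646 − 1(247.4) − 1(77.52) = 321.1
  V: 0 + 2(247.4) = 494.8
  R: 0 + 1(77.52) = 77.52
Total out = 893.4 kmol; y_R = 77.52 / 893.4 = 0.08677.

0.0868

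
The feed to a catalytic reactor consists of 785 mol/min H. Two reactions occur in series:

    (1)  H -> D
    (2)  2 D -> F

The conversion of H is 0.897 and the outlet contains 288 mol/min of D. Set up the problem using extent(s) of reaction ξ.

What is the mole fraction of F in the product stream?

Conversion of H: H consumed = 1ξ₁ = 0.897 × 785 → ξ₁ = 704.1 mol/min.
D balance: n_D = 0 + 1ξ₁ − 2ξ₂ = 288 → ξ₂ = (1·704.1 − 288)/2 = 208.1 mol/min.
Outlet amounts (n = n₀ + Σ ν·ξ):
  H: 785 − 1(704.1) = 80.86
  D: 0 + 1(704.1) − 2(208.1) = 288
  F: 0 + 1(208.1) = 208.1
Total out = 576.9 mol/min; y_F = 208.1 / 576.9 = 0.3607.

0.361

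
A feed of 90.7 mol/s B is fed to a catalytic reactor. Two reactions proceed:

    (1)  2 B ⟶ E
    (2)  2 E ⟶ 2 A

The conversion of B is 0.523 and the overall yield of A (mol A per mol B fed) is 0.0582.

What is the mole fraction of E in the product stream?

Conversion of B: B consumed = 2ξ₁ = 0.523 × 90.7 → ξ₁ = 23.72 mol/s.
Yield of A: 2ξ₂ / 90.7 = 0.0582 → ξ₂ = 2.639 mol/s.
Outlet amounts (n = n₀ + Σ ν·ξ):
  B: 90.7 − 2(23.72) = 43.26
  E: 0 + 1(23.72) − 2(2.639) = 18.44
  A: 0 + 2(2.639) = 5.279
Total out = 66.98 mol/s; y_E = 18.44 / 66.98 = 0.2753.

0.275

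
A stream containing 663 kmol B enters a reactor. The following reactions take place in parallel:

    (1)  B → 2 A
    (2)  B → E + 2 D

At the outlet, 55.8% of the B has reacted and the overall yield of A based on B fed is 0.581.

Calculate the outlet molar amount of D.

Yield of A: 2ξ₁ / 663 = 0.581 → ξ₁ = 192.6 kmol.
Conversion of B: 1ξ₁ + 1ξ₂ = 0.558 × 663 = 370 → ξ₂ = 177.4 kmol.
Outlet amounts (n = n₀ + Σ ν·ξ):
  B: 663 − 1(192.6) − 1(177.4) = 293
  A: 0 + 2(192.6) = 385.2
  E: 0 + 1(177.4) = 177.4
  D: 0 + 2(177.4) = 354.7

355 kmol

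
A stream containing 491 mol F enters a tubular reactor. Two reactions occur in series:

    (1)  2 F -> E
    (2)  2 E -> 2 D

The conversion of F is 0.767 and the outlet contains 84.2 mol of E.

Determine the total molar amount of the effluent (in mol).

303 mol

Conversion of F: F consumed = 2ξ₁ = 0.767 × 491 → ξ₁ = 188.3 mol.
E balance: n_E = 0 + 1ξ₁ − 2ξ₂ = 84.2 → ξ₂ = (1·188.3 − 84.2)/2 = 52.05 mol.
Outlet amounts (n = n₀ + Σ ν·ξ):
  F: 491 − 2(188.3) = 114.4
  E: 0 + 1(188.3) − 2(52.05) = 84.2
  D: 0 + 2(52.05) = 104.1
Total out = 114.4 + 84.2 + 104.1 = 302.7 mol.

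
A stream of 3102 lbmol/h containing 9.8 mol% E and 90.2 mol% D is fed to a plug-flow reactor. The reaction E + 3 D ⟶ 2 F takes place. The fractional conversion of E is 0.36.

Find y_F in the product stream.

0.0759

E reacted = 0.36 × 304 = 109.4 lbmol/h; ν_E = −1, so ξ = 109.4/1 = 109.4 lbmol/h.
Outlet amounts (n = n₀ + ν ξ):
  E: 304 − 1(109.4) = 194.6
  D: 2798 − 3(109.4) = 2470
  F: 0 + 2(109.4) = 218.9
Total out = 2883 lbmol/h; y_F = 218.9 / 2883 = 0.07592.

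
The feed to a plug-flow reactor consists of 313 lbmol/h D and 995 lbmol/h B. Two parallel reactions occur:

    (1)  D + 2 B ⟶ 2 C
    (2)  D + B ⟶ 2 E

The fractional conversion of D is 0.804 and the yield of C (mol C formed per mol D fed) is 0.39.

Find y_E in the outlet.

Yield of C: 2ξ₁ / 313 = 0.39 → ξ₁ = 61.04 lbmol/h.
Conversion of D: 1ξ₁ + 1ξ₂ = 0.804 × 313 = 251.7 → ξ₂ = 190.6 lbmol/h.
Outlet amounts (n = n₀ + Σ ν·ξ):
  D: 313 − 1(61.04) − 1(190.6) = 61.35
  B: 995 − 2(61.04) − 1(190.6) = 682.3
  C: 0 + 2(61.04) = 122.1
  E: 0 + 2(190.6) = 381.2
Total out = 1247 lbmol/h; y_E = 381.2 / 1247 = 0.3057.

0.306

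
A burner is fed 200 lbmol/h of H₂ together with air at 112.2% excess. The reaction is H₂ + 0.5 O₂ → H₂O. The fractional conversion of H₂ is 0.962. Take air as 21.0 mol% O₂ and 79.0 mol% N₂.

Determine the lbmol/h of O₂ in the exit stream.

116 lbmol/h

Stoichiometric O₂ = 0.5 × 200 = 100 lbmol/h; O₂ fed = 100 × 2.122 = 212.2 lbmol/h.
N₂ fed = 212.2 × 79/21 = 798.3 lbmol/h.
Fuel reacted = 0.962 × 200 → ξ = 192.4 lbmol/h.
Outlet (n = n₀ + ν ξ):
  H₂: 200 − 1(192.4) = 7.6
  O₂: 212.2 − 0.5(192.4) = 116
  N₂: 798.3 (inert)
  H₂O: 0 + 1(192.4) = 192.4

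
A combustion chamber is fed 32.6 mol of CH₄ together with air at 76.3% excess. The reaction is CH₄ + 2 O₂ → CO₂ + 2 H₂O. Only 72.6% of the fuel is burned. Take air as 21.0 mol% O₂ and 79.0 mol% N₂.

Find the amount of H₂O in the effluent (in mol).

Stoichiometric O₂ = 2 × 32.6 = 65.2 mol; O₂ fed = 65.2 × 1.763 = 114.9 mol.
N₂ fed = 114.9 × 79/21 = 432.4 mol.
Fuel reacted = 0.726 × 32.6 → ξ = 23.67 mol.
Outlet (n = n₀ + ν ξ):
  CH₄: 32.6 − 1(23.67) = 8.932
  O₂: 114.9 − 2(23.67) = 67.61
  N₂: 432.4 (inert)
  CO₂: 0 + 1(23.67) = 23.67
  H₂O: 0 + 2(23.67) = 47.34

47.3 mol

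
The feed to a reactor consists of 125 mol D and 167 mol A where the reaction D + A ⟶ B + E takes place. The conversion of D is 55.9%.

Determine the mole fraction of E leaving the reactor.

D reacted = 0.559 × 125 = 69.88 mol; ν_D = −1, so ξ = 69.88/1 = 69.88 mol.
Outlet amounts (n = n₀ + ν ξ):
  D: 125 − 1(69.88) = 55.12
  A: 167 − 1(69.88) = 97.12
  B: 0 + 1(69.88) = 69.88
  E: 0 + 1(69.88) = 69.88
Total out = 292 mol; y_E = 69.88 / 292 = 0.2393.

0.239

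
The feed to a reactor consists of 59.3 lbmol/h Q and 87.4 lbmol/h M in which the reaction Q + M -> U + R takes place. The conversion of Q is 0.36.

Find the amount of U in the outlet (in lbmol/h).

21.3 lbmol/h

Q reacted = 0.36 × 59.3 = 21.35 lbmol/h; ν_Q = −1, so ξ = 21.35/1 = 21.35 lbmol/h.
Outlet amounts (n = n₀ + ν ξ):
  Q: 59.3 − 1(21.35) = 37.95
  M: 87.4 − 1(21.35) = 66.05
  U: 0 + 1(21.35) = 21.35
  R: 0 + 1(21.35) = 21.35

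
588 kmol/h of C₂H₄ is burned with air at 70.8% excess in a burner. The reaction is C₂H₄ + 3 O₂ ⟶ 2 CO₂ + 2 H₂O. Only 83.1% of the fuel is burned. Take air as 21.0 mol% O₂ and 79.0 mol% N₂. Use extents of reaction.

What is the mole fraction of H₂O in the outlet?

0.0654

Stoichiometric O₂ = 3 × 588 = 1764 kmol/h; O₂ fed = 1764 × 1.708 = 3013 kmol/h.
N₂ fed = 3013 × 79/21 = 11330 kmol/h.
Fuel reacted = 0.831 × 588 → ξ = 488.6 kmol/h.
Outlet (n = n₀ + ν ξ):
  C₂H₄: 588 − 1(488.6) = 99.37
  O₂: 3013 − 3(488.6) = 1547
  N₂: 11330 (inert)
  CO₂: 0 + 2(488.6) = 977.3
  H₂O: 0 + 2(488.6) = 977.3
Total out = 14940 kmol/h; y_H₂O = 977.3 / 14940 = 0.06543.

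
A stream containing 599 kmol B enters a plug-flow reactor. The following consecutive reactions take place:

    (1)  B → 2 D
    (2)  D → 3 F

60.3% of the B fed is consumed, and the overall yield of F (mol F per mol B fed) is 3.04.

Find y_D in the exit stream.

Conversion of B: B consumed = 1ξ₁ = 0.603 × 599 → ξ₁ = 361.2 kmol.
Yield of F: 3ξ₂ / 599 = 3.04 → ξ₂ = 607 kmol.
Outlet amounts (n = n₀ + Σ ν·ξ):
  B: 599 − 1(361.2) = 237.8
  D: 0 + 2(361.2) − 1(607) = 115.4
  F: 0 + 3(607) = 1821
Total out = 2174 kmol; y_D = 115.4 / 2174 = 0.05308.

0.0531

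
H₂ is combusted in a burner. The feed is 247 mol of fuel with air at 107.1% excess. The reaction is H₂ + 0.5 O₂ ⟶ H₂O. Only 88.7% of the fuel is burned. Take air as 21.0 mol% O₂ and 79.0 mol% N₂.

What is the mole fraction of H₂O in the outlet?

0.162

Stoichiometric O₂ = 0.5 × 247 = 123.5 mol; O₂ fed = 123.5 × 2.071 = 255.8 mol.
N₂ fed = 255.8 × 79/21 = 962.2 mol.
Fuel reacted = 0.887 × 247 → ξ = 219.1 mol.
Outlet (n = n₀ + ν ξ):
  H₂: 247 − 1(219.1) = 27.91
  O₂: 255.8 − 0.5(219.1) = 146.2
  N₂: 962.2 (inert)
  H₂O: 0 + 1(219.1) = 219.1
Total out = 1355 mol; y_H₂O = 219.1 / 1355 = 0.1616.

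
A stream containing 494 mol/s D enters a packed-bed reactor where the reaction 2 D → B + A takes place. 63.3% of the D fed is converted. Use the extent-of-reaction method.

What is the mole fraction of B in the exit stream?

0.317

D reacted = 0.633 × 494 = 312.7 mol/s; ν_D = −2, so ξ = 312.7/2 = 156.4 mol/s.
Outlet amounts (n = n₀ + ν ξ):
  D: 494 − 2(156.4) = 181.3
  B: 0 + 1(156.4) = 156.4
  A: 0 + 1(156.4) = 156.4
Total out = 494 mol/s; y_B = 156.4 / 494 = 0.3165.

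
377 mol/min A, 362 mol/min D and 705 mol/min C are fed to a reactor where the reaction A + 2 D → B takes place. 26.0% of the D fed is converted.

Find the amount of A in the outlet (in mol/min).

330 mol/min

D reacted = 0.26 × 362 = 94.12 mol/min; ν_D = −2, so ξ = 94.12/2 = 47.06 mol/min.
Outlet amounts (n = n₀ + ν ξ):
  A: 377 − 1(47.06) = 329.9
  D: 362 − 2(47.06) = 267.9
  B: 0 + 1(47.06) = 47.06
  C: 705 (inert)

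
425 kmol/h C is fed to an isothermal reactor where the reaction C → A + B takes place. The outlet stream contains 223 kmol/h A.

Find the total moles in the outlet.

648 kmol/h

For A: n = n₀ + 1ξ → 223 = 0 + 1ξ, giving ξ = 223 kmol/h.
Outlet amounts (n = n₀ + ν ξ):
  C: 425 − 1(223) = 202
  A: 0 + 1(223) = 223
  B: 0 + 1(223) = 223
Total out = 202 + 223 + 223 = 648 kmol/h.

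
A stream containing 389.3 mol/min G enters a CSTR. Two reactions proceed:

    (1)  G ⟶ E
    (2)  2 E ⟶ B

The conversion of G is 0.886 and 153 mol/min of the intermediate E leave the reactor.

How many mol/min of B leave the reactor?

96 mol/min

Conversion of G: G consumed = 1ξ₁ = 0.886 × 389.3 → ξ₁ = 344.9 mol/min.
E balance: n_E = 0 + 1ξ₁ − 2ξ₂ = 153 → ξ₂ = (1·344.9 − 153)/2 = 95.96 mol/min.
Outlet amounts (n = n₀ + Σ ν·ξ):
  G: 389.3 − 1(344.9) = 44.38
  E: 0 + 1(344.9) − 2(95.96) = 153
  B: 0 + 1(95.96) = 95.96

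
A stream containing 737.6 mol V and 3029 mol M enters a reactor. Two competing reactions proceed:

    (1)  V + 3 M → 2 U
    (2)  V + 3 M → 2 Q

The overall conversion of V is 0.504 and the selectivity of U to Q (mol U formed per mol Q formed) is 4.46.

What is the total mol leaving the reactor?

3020 mol

Conversion of V: V consumed = 0.504 × 737.6 = 371.8 mol = 1ξ₁ + 1ξ₂.
Selectivity: 2ξ₁ / (2ξ₂) = 4.46 → ξ₁ = 4.46 ξ₂.
Substitute: (1·4.46 + 1) ξ₂ = 371.8 → ξ₂ = 68.09 mol, ξ₁ = 303.7 mol.
Outlet amounts (n = n₀ + Σ ν·ξ):
  V: 737.6 − 1(303.7) − 1(68.09) = 365.8
  M: 3029 − 3(303.7) − 3(68.09) = 1914
  U: 0 + 2(303.7) = 607.3
  Q: 0 + 2(68.09) = 136.2
Total out = 365.8 + 1914 + 607.3 + 136.2 = 3023 mol.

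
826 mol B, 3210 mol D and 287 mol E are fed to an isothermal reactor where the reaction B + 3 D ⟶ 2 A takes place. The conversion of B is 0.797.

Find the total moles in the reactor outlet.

B reacted = 0.797 × 826 = 658.3 mol; ν_B = −1, so ξ = 658.3/1 = 658.3 mol.
Outlet amounts (n = n₀ + ν ξ):
  B: 826 − 1(658.3) = 167.7
  D: 3210 − 3(658.3) = 1235
  A: 0 + 2(658.3) = 1317
  E: 287 (inert)
Total out = 167.7 + 1235 + 1317 + 287 = 3006 mol.

3010 mol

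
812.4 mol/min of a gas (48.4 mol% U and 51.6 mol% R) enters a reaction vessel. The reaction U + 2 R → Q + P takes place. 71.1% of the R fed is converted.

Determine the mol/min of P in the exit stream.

149 mol/min

R reacted = 0.711 × 419.2 = 298.1 mol/min; ν_R = −2, so ξ = 298.1/2 = 149 mol/min.
Outlet amounts (n = n₀ + ν ξ):
  U: 393.2 − 1(149) = 244.2
  R: 419.2 − 2(149) = 121.1
  Q: 0 + 1(149) = 149
  P: 0 + 1(149) = 149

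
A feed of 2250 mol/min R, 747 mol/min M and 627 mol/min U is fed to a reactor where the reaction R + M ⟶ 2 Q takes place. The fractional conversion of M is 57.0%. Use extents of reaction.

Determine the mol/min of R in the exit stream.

1820 mol/min

M reacted = 0.57 × 747 = 425.8 mol/min; ν_M = −1, so ξ = 425.8/1 = 425.8 mol/min.
Outlet amounts (n = n₀ + ν ξ):
  R: 2250 − 1(425.8) = 1824
  M: 747 − 1(425.8) = 321.2
  Q: 0 + 2(425.8) = 851.6
  U: 627 (inert)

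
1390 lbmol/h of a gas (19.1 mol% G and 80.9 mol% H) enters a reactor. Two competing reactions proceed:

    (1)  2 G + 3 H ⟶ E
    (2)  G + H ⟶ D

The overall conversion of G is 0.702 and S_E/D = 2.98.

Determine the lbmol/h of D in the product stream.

26.8 lbmol/h

Conversion of G: G consumed = 0.702 × 265.5 = 186.4 lbmol/h = 2ξ₁ + 1ξ₂.
Selectivity: 1ξ₁ / (1ξ₂) = 2.98 → ξ₁ = 2.98 ξ₂.
Substitute: (2·2.98 + 1) ξ₂ = 186.4 → ξ₂ = 26.78 lbmol/h, ξ₁ = 79.8 lbmol/h.
Outlet amounts (n = n₀ + Σ ν·ξ):
  G: 265.5 − 2(79.8) − 1(26.78) = 79.12
  H: 1125 − 3(79.8) − 1(26.78) = 858.3
  E: 0 + 1(79.8) = 79.8
  D: 0 + 1(26.78) = 26.78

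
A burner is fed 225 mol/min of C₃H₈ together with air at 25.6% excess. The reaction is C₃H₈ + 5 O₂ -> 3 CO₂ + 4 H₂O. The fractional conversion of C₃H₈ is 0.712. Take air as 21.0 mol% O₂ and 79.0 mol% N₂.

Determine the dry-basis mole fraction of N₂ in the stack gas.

Stoichiometric O₂ = 5 × 225 = 1125 mol/min; O₂ fed = 1125 × 1.256 = 1413 mol/min.
N₂ fed = 1413 × 79/21 = 5316 mol/min.
Fuel reacted = 0.712 × 225 → ξ = 160.2 mol/min.
Outlet (n = n₀ + ν ξ):
  C₃H₈: 225 − 1(160.2) = 64.8
  O₂: 1413 − 5(160.2) = 612
  N₂: 5316 (inert)
  CO₂: 0 + 3(160.2) = 480.6
  H₂O: 0 + 4(160.2) = 640.8
Dry total = 6473 mol/min; y_N₂ (dry) = 5316 / 6473 = 0.8212.

0.821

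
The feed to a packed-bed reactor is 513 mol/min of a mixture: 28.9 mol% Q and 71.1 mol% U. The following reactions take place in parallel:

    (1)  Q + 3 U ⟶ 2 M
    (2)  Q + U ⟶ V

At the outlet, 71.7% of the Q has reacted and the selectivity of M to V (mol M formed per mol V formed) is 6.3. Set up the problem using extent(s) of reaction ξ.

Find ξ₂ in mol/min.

Conversion of Q: Q consumed = 0.717 × 148.3 = 106.3 mol/min = 1ξ₁ + 1ξ₂.
Selectivity: 2ξ₁ / (1ξ₂) = 6.3 → ξ₁ = 3.15 ξ₂.
Substitute: (1·3.15 + 1) ξ₂ = 106.3 → ξ₂ = 25.61 mol/min, ξ₁ = 80.69 mol/min.
Outlet amounts (n = n₀ + Σ ν·ξ):
  Q: 148.3 − 1(80.69) − 1(25.61) = 41.96
  U: 364.7 − 3(80.69) − 1(25.61) = 97.07
  M: 0 + 2(80.69) = 161.4
  V: 0 + 1(25.61) = 25.61

ξ₂ = 25.6 mol/min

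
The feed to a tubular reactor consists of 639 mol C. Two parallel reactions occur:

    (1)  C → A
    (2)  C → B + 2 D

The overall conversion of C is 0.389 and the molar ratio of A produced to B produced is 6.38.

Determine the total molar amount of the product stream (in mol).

Conversion of C: C consumed = 0.389 × 639 = 248.6 mol = 1ξ₁ + 1ξ₂.
Selectivity: 1ξ₁ / (1ξ₂) = 6.38 → ξ₁ = 6.38 ξ₂.
Substitute: (1·6.38 + 1) ξ₂ = 248.6 → ξ₂ = 33.68 mol, ξ₁ = 214.9 mol.
Outlet amounts (n = n₀ + Σ ν·ξ):
  C: 639 − 1(214.9) − 1(33.68) = 390.4
  A: 0 + 1(214.9) = 214.9
  B: 0 + 1(33.68) = 33.68
  D: 0 + 2(33.68) = 67.36
Total out = 390.4 + 214.9 + 33.68 + 67.36 = 706.4 mol.

706 mol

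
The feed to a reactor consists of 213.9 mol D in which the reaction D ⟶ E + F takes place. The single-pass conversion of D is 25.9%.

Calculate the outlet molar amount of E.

D reacted = 0.259 × 213.9 = 55.4 mol; ν_D = −1, so ξ = 55.4/1 = 55.4 mol.
Outlet amounts (n = n₀ + ν ξ):
  D: 213.9 − 1(55.4) = 158.5
  E: 0 + 1(55.4) = 55.4
  F: 0 + 1(55.4) = 55.4

55.4 mol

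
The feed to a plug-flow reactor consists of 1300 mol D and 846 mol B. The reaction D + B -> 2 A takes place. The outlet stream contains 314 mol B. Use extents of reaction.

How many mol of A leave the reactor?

1060 mol

For B: n = n₀ − 1ξ → 314 = 846 − 1ξ, giving ξ = 532 mol.
Outlet amounts (n = n₀ + ν ξ):
  D: 1300 − 1(532) = 768
  B: 846 − 1(532) = 314
  A: 0 + 2(532) = 1064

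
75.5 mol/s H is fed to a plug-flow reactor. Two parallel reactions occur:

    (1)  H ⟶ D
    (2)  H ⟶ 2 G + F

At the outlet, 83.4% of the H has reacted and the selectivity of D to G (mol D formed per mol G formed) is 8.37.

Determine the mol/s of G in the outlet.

Conversion of H: H consumed = 0.834 × 75.5 = 62.97 mol/s = 1ξ₁ + 1ξ₂.
Selectivity: 1ξ₁ / (2ξ₂) = 8.37 → ξ₁ = 16.74 ξ₂.
Substitute: (1·16.74 + 1) ξ₂ = 62.97 → ξ₂ = 3.549 mol/s, ξ₁ = 59.42 mol/s.
Outlet amounts (n = n₀ + Σ ν·ξ):
  H: 75.5 − 1(59.42) − 1(3.549) = 12.53
  D: 0 + 1(59.42) = 59.42
  G: 0 + 2(3.549) = 7.099
  F: 0 + 1(3.549) = 3.549

7.1 mol/s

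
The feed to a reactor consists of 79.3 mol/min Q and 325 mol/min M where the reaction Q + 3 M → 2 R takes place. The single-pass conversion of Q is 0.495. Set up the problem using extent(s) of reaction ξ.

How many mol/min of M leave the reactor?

207 mol/min

Q reacted = 0.495 × 79.3 = 39.25 mol/min; ν_Q = −1, so ξ = 39.25/1 = 39.25 mol/min.
Outlet amounts (n = n₀ + ν ξ):
  Q: 79.3 − 1(39.25) = 40.05
  M: 325 − 3(39.25) = 207.2
  R: 0 + 2(39.25) = 78.51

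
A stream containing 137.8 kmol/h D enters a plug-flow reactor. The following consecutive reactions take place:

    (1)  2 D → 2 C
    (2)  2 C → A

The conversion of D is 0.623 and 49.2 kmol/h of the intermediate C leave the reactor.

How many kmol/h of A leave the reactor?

18.3 kmol/h

Conversion of D: D consumed = 2ξ₁ = 0.623 × 137.8 → ξ₁ = 42.92 kmol/h.
C balance: n_C = 0 + 2ξ₁ − 2ξ₂ = 49.2 → ξ₂ = (2·42.92 − 49.2)/2 = 18.32 kmol/h.
Outlet amounts (n = n₀ + Σ ν·ξ):
  D: 137.8 − 2(42.92) = 51.95
  C: 0 + 2(42.92) − 2(18.32) = 49.2
  A: 0 + 1(18.32) = 18.32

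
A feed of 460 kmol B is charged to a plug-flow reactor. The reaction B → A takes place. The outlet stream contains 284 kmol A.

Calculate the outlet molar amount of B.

176 kmol

For A: n = n₀ + 1ξ → 284 = 0 + 1ξ, giving ξ = 284 kmol.
Outlet amounts (n = n₀ + ν ξ):
  B: 460 − 1(284) = 176
  A: 0 + 1(284) = 284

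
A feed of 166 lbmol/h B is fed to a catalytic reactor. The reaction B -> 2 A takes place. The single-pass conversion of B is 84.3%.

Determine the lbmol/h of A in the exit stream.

280 lbmol/h

B reacted = 0.843 × 166 = 139.9 lbmol/h; ν_B = −1, so ξ = 139.9/1 = 139.9 lbmol/h.
Outlet amounts (n = n₀ + ν ξ):
  B: 166 − 1(139.9) = 26.06
  A: 0 + 2(139.9) = 279.9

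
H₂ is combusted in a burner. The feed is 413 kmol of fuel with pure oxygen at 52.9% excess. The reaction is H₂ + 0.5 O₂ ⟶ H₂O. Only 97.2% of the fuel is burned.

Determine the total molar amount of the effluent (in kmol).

528 kmol

Stoichiometric O₂ = 0.5 × 413 = 206.5 kmol; O₂ fed = 206.5 × 1.529 = 315.7 kmol.
Fuel reacted = 0.972 × 413 → ξ = 401.4 kmol.
Outlet (n = n₀ + ν ξ):
  H₂: 413 − 1(401.4) = 11.56
  O₂: 315.7 − 0.5(401.4) = 115
  H₂O: 0 + 1(401.4) = 401.4
Total out = 11.56 + 115 + 401.4 = 528 kmol.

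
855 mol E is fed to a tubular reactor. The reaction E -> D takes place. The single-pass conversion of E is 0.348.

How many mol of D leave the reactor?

298 mol

E reacted = 0.348 × 855 = 297.5 mol; ν_E = −1, so ξ = 297.5/1 = 297.5 mol.
Outlet amounts (n = n₀ + ν ξ):
  E: 855 − 1(297.5) = 557.5
  D: 0 + 1(297.5) = 297.5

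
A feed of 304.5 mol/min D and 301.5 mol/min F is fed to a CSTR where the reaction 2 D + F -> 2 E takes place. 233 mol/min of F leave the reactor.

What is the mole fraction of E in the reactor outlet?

0.255

For F: n = n₀ − 1ξ → 233 = 301.5 − 1ξ, giving ξ = 68.5 mol/min.
Outlet amounts (n = n₀ + ν ξ):
  D: 304.5 − 2(68.5) = 167.5
  F: 301.5 − 1(68.5) = 233
  E: 0 + 2(68.5) = 137
Total out = 537.5 mol/min; y_E = 137 / 537.5 = 0.2549.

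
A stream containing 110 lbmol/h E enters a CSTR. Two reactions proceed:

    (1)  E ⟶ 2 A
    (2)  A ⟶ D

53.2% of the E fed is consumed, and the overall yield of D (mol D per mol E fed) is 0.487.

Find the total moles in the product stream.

Conversion of E: E consumed = 1ξ₁ = 0.532 × 110 → ξ₁ = 58.52 lbmol/h.
Yield of D: 1ξ₂ / 110 = 0.487 → ξ₂ = 53.57 lbmol/h.
Outlet amounts (n = n₀ + Σ ν·ξ):
  E: 110 − 1(58.52) = 51.48
  A: 0 + 2(58.52) − 1(53.57) = 63.47
  D: 0 + 1(53.57) = 53.57
Total out = 51.48 + 63.47 + 53.57 = 168.5 lbmol/h.

169 lbmol/h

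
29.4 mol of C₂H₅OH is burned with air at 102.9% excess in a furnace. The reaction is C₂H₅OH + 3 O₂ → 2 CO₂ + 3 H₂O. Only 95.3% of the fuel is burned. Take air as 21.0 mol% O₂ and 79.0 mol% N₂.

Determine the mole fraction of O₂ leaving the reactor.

0.104

Stoichiometric O₂ = 3 × 29.4 = 88.2 mol; O₂ fed = 88.2 × 2.029 = 179 mol.
N₂ fed = 179 × 79/21 = 673.2 mol.
Fuel reacted = 0.953 × 29.4 → ξ = 28.02 mol.
Outlet (n = n₀ + ν ξ):
  C₂H₅OH: 29.4 − 1(28.02) = 1.382
  O₂: 179 − 3(28.02) = 94.9
  N₂: 673.2 (inert)
  CO₂: 0 + 2(28.02) = 56.04
  H₂O: 0 + 3(28.02) = 84.05
Total out = 909.6 mol; y_O₂ = 94.9 / 909.6 = 0.1043.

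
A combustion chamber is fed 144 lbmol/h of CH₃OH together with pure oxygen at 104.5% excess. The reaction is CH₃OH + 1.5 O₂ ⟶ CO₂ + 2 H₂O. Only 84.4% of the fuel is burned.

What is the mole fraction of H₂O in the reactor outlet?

Stoichiometric O₂ = 1.5 × 144 = 216 lbmol/h; O₂ fed = 216 × 2.045 = 441.7 lbmol/h.
Fuel reacted = 0.844 × 144 → ξ = 121.5 lbmol/h.
Outlet (n = n₀ + ν ξ):
  CH₃OH: 144 − 1(121.5) = 22.46
  O₂: 441.7 − 1.5(121.5) = 259.4
  CO₂: 0 + 1(121.5) = 121.5
  H₂O: 0 + 2(121.5) = 243.1
Total out = 646.5 lbmol/h; y_H₂O = 243.1 / 646.5 = 0.376.

0.376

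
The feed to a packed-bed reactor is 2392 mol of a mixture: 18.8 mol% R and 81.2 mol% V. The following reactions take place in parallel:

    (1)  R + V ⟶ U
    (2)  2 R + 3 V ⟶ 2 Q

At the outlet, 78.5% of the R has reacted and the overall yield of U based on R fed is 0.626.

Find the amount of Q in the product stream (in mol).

71.5 mol

Yield of U: 1ξ₁ / 449.7 = 0.626 → ξ₁ = 281.5 mol.
Conversion of R: 1ξ₁ + 2ξ₂ = 0.785 × 449.7 = 353 → ξ₂ = 35.75 mol.
Outlet amounts (n = n₀ + Σ ν·ξ):
  R: 449.7 − 1(281.5) − 2(35.75) = 96.68
  V: 1942 − 1(281.5) − 3(35.75) = 1554
  U: 0 + 1(281.5) = 281.5
  Q: 0 + 2(35.75) = 71.5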